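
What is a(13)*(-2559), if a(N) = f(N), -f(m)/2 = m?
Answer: 66534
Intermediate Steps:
f(m) = -2*m
a(N) = -2*N
a(13)*(-2559) = -2*13*(-2559) = -26*(-2559) = 66534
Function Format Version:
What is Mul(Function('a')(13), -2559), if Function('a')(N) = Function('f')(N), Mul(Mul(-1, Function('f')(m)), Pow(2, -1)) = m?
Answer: 66534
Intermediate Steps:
Function('f')(m) = Mul(-2, m)
Function('a')(N) = Mul(-2, N)
Mul(Function('a')(13), -2559) = Mul(Mul(-2, 13), -2559) = Mul(-26, -2559) = 66534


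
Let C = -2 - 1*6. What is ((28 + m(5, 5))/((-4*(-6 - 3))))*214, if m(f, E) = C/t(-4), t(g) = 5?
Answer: 2354/15 ≈ 156.93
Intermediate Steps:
C = -8 (C = -2 - 6 = -8)
m(f, E) = -8/5
((28 + m(5, 5))/((-4*(-6 - 3))))*214 = ((28 - 8/5)/((-4*(-6 - 3))))*214 = ((132/5)/(-4*(-9)))*214 = ((132/5)/36)*214 = ((1/36)*(132/5))*214 = (11/15)*214 = 2354/15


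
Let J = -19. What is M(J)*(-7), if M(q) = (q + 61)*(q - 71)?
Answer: 26460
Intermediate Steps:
M(q) = (-71 + q)*(61 + q) (M(q) = (61 + q)*(-71 + q) = (-71 + q)*(61 + q))
M(J)*(-7) = (-4331 + (-19)**2 - 10*(-19))*(-7) = (-4331 + 361 + 190)*(-7) = -3780*(-7) = 26460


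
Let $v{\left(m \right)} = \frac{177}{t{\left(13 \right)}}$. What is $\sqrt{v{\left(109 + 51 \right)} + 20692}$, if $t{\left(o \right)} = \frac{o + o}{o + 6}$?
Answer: $\frac{\sqrt{14075230}}{26} \approx 144.3$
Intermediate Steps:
$t{\left(o \right)} = \frac{2 o}{6 + o}$
$v{\left(m \right)} = \frac{3363}{26}$ ($v{\left(m \right)} = \frac{177}{2 \cdot 13 \frac{1}{6 + 13}} = \frac{177}{2 \cdot 13 \cdot \frac{1}{19}} = \frac{177}{\frac{26}{19}} = 177 \cdot \frac{19}{26} = \frac{3363}{26}$)
$\sqrt{v{\left(109 + 51 \right)} + 20692} = \sqrt{\frac{3363}{26} + 20692} = \sqrt{\frac{541355}{26}} = \frac{\sqrt{14075230}}{26}$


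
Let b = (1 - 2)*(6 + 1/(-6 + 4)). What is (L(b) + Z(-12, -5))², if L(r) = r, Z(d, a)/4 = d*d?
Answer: 1301881/4 ≈ 3.2547e+5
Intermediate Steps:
Z(d, a) = 4*d² (Z(d, a) = 4*(d*d) = 4*d²)
b = -11/2 (b = -(6 + 1/(-2)) = -(6 - ½) = -1*11/2 = -11/2 ≈ -5.5000)
(L(b) + Z(-12, -5))² = (-11/2 + 4*(-12)²)² = (-11/2 + 4*144)² = (-11/2 + 576)² = (1141/2)² = 1301881/4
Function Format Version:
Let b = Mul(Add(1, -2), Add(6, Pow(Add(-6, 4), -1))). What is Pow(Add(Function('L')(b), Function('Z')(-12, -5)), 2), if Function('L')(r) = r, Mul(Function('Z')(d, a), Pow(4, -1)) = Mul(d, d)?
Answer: Rational(1301881, 4) ≈ 3.2547e+5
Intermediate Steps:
Function('Z')(d, a) = Mul(4, Pow(d, 2)) (Function('Z')(d, a) = Mul(4, Mul(d, d)) = Mul(4, Pow(d, 2)))
b = Rational(-11, 2) (b = Mul(-1, Add(6, Pow(-2, -1))) = Mul(-1, Add(6, Rational(-1, 2))) = Mul(-1, Rational(11, 2)) = Rational(-11, 2) ≈ -5.5000)
Pow(Add(Function('L')(b), Function('Z')(-12, -5)), 2) = Pow(Add(Rational(-11, 2), Mul(4, Pow(-12, 2))), 2) = Pow(Add(Rational(-11, 2), Mul(4, 144)), 2) = Pow(Add(Rational(-11, 2), 576), 2) = Pow(Rational(1141, 2), 2) = Rational(1301881, 4)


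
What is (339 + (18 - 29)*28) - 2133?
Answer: -2102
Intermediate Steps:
(339 + (18 - 29)*28) - 2133 = (339 - 11*28) - 2133 = (339 - 308) - 2133 = 31 - 2133 = -2102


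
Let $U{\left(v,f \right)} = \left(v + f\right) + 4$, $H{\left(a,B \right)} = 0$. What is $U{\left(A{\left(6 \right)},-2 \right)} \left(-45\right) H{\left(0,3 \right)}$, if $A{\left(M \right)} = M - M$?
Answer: $0$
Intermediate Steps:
$A{\left(M \right)} = 0$
$U{\left(v,f \right)} = 4 + f + v$ ($U{\left(v,f \right)} = \left(f + v\right) + 4 = 4 + f + v$)
$U{\left(A{\left(6 \right)},-2 \right)} \left(-45\right) H{\left(0,3 \right)} = \left(4 - 2 + 0\right) \left(-45\right) 0 = 2 \left(-45\right) 0 = \left(-90\right) 0 = 0$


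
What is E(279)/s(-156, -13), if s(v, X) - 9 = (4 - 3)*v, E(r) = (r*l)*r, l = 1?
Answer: -25947/49 ≈ -529.53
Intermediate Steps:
E(r) = r² (E(r) = (r*1)*r = r*r = r²)
s(v, X) = 9 + v (s(v, X) = 9 + (4 - 3)*v = 9 + 1*v = 9 + v)
E(279)/s(-156, -13) = 279²/(9 - 156) = 77841/(-147) = 77841*(-1/147) = -25947/49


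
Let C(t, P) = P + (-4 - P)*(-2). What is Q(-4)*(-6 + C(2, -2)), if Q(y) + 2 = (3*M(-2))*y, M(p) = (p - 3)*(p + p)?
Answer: 968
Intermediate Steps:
M(p) = 2*p*(-3 + p) (M(p) = (-3 + p)*(2*p) = 2*p*(-3 + p))
C(t, P) = 8 + 3*P (C(t, P) = P + (8 + 2*P) = 8 + 3*P)
Q(y) = -2 + 60*y (Q(y) = -2 + (3*(2*(-2)*(-3 - 2)))*y = -2 + (3*(2*(-2)*(-5)))*y = -2 + (3*20)*y = -2 + 60*y)
Q(-4)*(-6 + C(2, -2)) = (-2 + 60*(-4))*(-6 + (8 + 3*(-2))) = (-2 - 240)*(-6 + (8 - 6)) = -242*(-6 + 2) = -242*(-4) = 968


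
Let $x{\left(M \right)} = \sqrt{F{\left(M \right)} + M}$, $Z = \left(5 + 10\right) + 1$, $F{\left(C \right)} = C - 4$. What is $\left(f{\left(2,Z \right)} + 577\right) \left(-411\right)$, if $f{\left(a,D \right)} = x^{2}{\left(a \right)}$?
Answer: $-237147$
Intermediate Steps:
$F{\left(C \right)} = -4 + C$ ($F{\left(C \right)} = C - 4 = -4 + C$)
$Z = 16$ ($Z = 15 + 1 = 16$)
$x{\left(M \right)} = \sqrt{-4 + 2 M}$ ($x{\left(M \right)} = \sqrt{\left(-4 + M\right) + M} = \sqrt{-4 + 2 M}$)
$f{\left(a,D \right)} = -4 + 2 a$ ($f{\left(a,D \right)} = \left(\sqrt{-4 + 2 a}\right)^{2} = -4 + 2 a$)
$\left(f{\left(2,Z \right)} + 577\right) \left(-411\right) = \left(\left(-4 + 2 \cdot 2\right) + 577\right) \left(-411\right) = \left(\left(-4 + 4\right) + 577\right) \left(-411\right) = \left(0 + 577\right) \left(-411\right) = 577 \left(-411\right) = -237147$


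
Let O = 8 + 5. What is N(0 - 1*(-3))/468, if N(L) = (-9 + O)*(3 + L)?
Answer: 2/39 ≈ 0.051282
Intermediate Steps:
O = 13
N(L) = 12 + 4*L (N(L) = (-9 + 13)*(3 + L) = 4*(3 + L) = 12 + 4*L)
N(0 - 1*(-3))/468 = (12 + 4*(0 - 1*(-3)))/468 = (12 + 4*(0 + 3))*(1/468) = (12 + 4*3)*(1/468) = (12 + 12)*(1/468) = 24*(1/468) = 2/39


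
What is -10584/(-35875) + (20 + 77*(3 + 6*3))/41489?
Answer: 71120993/212631125 ≈ 0.33448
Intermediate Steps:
-10584/(-35875) + (20 + 77*(3 + 6*3))/41489 = -10584*(-1/35875) + (20 + 77*(3 + 18))*(1/41489) = 1512/5125 + (20 + 77*21)*(1/41489) = 1512/5125 + (20 + 1617)*(1/41489) = 1512/5125 + 1637*(1/41489) = 1512/5125 + 1637/41489 = 71120993/212631125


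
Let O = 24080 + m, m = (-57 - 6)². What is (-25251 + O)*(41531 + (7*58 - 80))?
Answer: 117115886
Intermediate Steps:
m = 3969 (m = (-63)² = 3969)
O = 28049 (O = 24080 + 3969 = 28049)
(-25251 + O)*(41531 + (7*58 - 80)) = (-25251 + 28049)*(41531 + (7*58 - 80)) = 2798*(41531 + (406 - 80)) = 2798*(41531 + 326) = 2798*41857 = 117115886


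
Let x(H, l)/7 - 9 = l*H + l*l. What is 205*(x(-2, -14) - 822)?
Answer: 165845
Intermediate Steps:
x(H, l) = 63 + 7*l² + 7*H*l (x(H, l) = 63 + 7*(l*H + l*l) = 63 + 7*(H*l + l²) = 63 + 7*(l² + H*l) = 63 + (7*l² + 7*H*l) = 63 + 7*l² + 7*H*l)
205*(x(-2, -14) - 822) = 205*((63 + 7*(-14)² + 7*(-2)*(-14)) - 822) = 205*((63 + 7*196 + 196) - 822) = 205*((63 + 1372 + 196) - 822) = 205*(1631 - 822) = 205*809 = 165845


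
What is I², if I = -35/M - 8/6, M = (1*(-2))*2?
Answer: 7921/144 ≈ 55.007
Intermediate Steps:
M = -4 (M = -2*2 = -4)
I = 89/12 (I = -35/(-4) - 8/6 = -35*(-¼) - 8*⅙ = 35/4 - 4/3 = 89/12 ≈ 7.4167)
I² = (89/12)² = 7921/144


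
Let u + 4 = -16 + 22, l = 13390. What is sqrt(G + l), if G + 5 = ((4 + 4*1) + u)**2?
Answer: sqrt(13485) ≈ 116.12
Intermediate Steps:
u = 2 (u = -4 + (-16 + 22) = -4 + 6 = 2)
G = 95 (G = -5 + ((4 + 4*1) + 2)**2 = -5 + ((4 + 4) + 2)**2 = -5 + (8 + 2)**2 = -5 + 10**2 = -5 + 100 = 95)
sqrt(G + l) = sqrt(95 + 13390) = sqrt(13485)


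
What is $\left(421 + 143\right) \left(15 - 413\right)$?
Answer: $-224472$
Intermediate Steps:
$\left(421 + 143\right) \left(15 - 413\right) = 564 \left(-398\right) = -224472$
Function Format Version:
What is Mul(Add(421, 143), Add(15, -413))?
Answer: -224472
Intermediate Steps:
Mul(Add(421, 143), Add(15, -413)) = Mul(564, -398) = -224472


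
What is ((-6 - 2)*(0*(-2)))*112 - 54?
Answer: -54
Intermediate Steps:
((-6 - 2)*(0*(-2)))*112 - 54 = -8*0*112 - 54 = 0*112 - 54 = 0 - 54 = -54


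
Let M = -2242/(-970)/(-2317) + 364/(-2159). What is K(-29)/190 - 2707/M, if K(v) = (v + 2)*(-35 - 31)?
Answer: 624291453141404/39089024805 ≈ 15971.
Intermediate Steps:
M = -411463419/2426165455 (M = -2242*(-1/970)*(-1/2317) + 364*(-1/2159) = (1121/485)*(-1/2317) - 364/2159 = -1121/1123745 - 364/2159 = -411463419/2426165455 ≈ -0.16959)
K(v) = -132 - 66*v (K(v) = (2 + v)*(-66) = -132 - 66*v)
K(-29)/190 - 2707/M = (-132 - 66*(-29))/190 - 2707/(-411463419/2426165455) = (-132 + 1914)*(1/190) - 2707*(-2426165455/411463419) = 1782*(1/190) + 6567629886685/411463419 = 891/95 + 6567629886685/411463419 = 624291453141404/39089024805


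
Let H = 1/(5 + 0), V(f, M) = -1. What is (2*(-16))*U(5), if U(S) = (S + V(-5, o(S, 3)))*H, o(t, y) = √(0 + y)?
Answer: -128/5 ≈ -25.600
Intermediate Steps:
o(t, y) = √y
H = ⅕ (H = 1/5 = ⅕ ≈ 0.20000)
U(S) = -⅕ + S/5 (U(S) = (S - 1)*(⅕) = (-1 + S)*(⅕) = -⅕ + S/5)
(2*(-16))*U(5) = (2*(-16))*(-⅕ + (⅕)*5) = -32*(-⅕ + 1) = -32*⅘ = -128/5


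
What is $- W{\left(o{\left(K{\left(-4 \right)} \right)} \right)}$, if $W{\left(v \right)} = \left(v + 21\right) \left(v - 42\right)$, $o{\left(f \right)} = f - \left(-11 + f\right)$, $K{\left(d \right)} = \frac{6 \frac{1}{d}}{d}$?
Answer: $992$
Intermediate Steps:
$K{\left(d \right)} = \frac{6}{d^{2}}$
$o{\left(f \right)} = 11$
$W{\left(v \right)} = \left(-42 + v\right) \left(21 + v\right)$ ($W{\left(v \right)} = \left(21 + v\right) \left(-42 + v\right) = \left(-42 + v\right) \left(21 + v\right)$)
$- W{\left(o{\left(K{\left(-4 \right)} \right)} \right)} = - (-882 + 11^{2} - 231) = - (-882 + 121 - 231) = \left(-1\right) \left(-992\right) = 992$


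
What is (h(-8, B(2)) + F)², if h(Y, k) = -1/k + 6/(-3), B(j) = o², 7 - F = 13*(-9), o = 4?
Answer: 3806401/256 ≈ 14869.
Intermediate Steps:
F = 124 (F = 7 - 13*(-9) = 7 - 1*(-117) = 7 + 117 = 124)
B(j) = 16 (B(j) = 4² = 16)
h(Y, k) = -2 - 1/k (h(Y, k) = -1/k + 6*(-⅓) = -1/k - 2 = -2 - 1/k)
(h(-8, B(2)) + F)² = ((-2 - 1/16) + 124)² = (-33/16 + 124)² = (1951/16)² = 3806401/256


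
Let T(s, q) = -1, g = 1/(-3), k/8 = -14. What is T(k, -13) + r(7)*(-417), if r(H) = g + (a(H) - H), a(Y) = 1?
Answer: 2640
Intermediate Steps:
k = -112 (k = 8*(-14) = -112)
g = -⅓ ≈ -0.33333
r(H) = ⅔ - H (r(H) = -⅓ + (1 - H) = ⅔ - H)
T(k, -13) + r(7)*(-417) = -1 + (⅔ - 1*7)*(-417) = -1 + (⅔ - 7)*(-417) = -1 - 19/3*(-417) = -1 + 2641 = 2640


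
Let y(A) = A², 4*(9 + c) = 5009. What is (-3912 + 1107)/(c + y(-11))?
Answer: -220/107 ≈ -2.0561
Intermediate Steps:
c = 4973/4 (c = -9 + (¼)*5009 = -9 + 5009/4 = 4973/4 ≈ 1243.3)
(-3912 + 1107)/(c + y(-11)) = (-3912 + 1107)/(4973/4 + (-11)²) = -2805/(4973/4 + 121) = -2805/5457/4 = -2805*4/5457 = -220/107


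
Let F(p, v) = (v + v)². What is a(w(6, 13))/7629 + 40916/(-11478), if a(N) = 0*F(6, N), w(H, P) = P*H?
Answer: -20458/5739 ≈ -3.5647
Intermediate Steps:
w(H, P) = H*P
F(p, v) = 4*v² (F(p, v) = (2*v)² = 4*v²)
a(N) = 0 (a(N) = 0*(4*N²) = 0)
a(w(6, 13))/7629 + 40916/(-11478) = 0/7629 + 40916/(-11478) = 0*(1/7629) + 40916*(-1/11478) = 0 - 20458/5739 = -20458/5739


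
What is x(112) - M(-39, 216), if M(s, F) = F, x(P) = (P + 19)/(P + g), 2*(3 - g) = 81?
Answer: -31922/149 ≈ -214.24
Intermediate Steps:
g = -75/2 (g = 3 - ½*81 = 3 - 81/2 = -75/2 ≈ -37.500)
x(P) = (19 + P)/(-75/2 + P) (x(P) = (P + 19)/(P - 75/2) = (19 + P)/(-75/2 + P))
x(112) - M(-39, 216) = 2*(19 + 112)/(-75 + 2*112) - 1*216 = 2*131/(-75 + 224) - 216 = 2*131/149 - 216 = 2*(1/149)*131 - 216 = 262/149 - 216 = -31922/149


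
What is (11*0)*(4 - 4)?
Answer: 0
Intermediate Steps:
(11*0)*(4 - 4) = 0*0 = 0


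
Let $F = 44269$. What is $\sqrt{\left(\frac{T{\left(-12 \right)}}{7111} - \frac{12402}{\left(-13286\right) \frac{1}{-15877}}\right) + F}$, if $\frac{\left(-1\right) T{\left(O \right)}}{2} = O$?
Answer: $\frac{\sqrt{388834544871146374}}{3633721} \approx 171.61$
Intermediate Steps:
$T{\left(O \right)} = - 2 O$
$\sqrt{\left(\frac{T{\left(-12 \right)}}{7111} - \frac{12402}{\left(-13286\right) \frac{1}{-15877}}\right) + F} = \sqrt{\left(\frac{\left(-2\right) \left(-12\right)}{7111} - \frac{12402}{\left(-13286\right) \frac{1}{-15877}}\right) + 44269} = \sqrt{\left(24 \cdot \frac{1}{7111} - \frac{12402}{\left(-13286\right) \left(- \frac{1}{15877}\right)}\right) + 44269} = \sqrt{\left(\frac{24}{7111} - \frac{12402}{\frac{13286}{15877}}\right) + 44269} = \sqrt{\left(\frac{24}{7111} - \frac{7573329}{511}\right) + 44269} = \sqrt{- \frac{53853930255}{3633721} + 44269} = \sqrt{\frac{107007264694}{3633721}} = \frac{\sqrt{388834544871146374}}{3633721}$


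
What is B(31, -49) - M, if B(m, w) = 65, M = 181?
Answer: -116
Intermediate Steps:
B(31, -49) - M = 65 - 1*181 = 65 - 181 = -116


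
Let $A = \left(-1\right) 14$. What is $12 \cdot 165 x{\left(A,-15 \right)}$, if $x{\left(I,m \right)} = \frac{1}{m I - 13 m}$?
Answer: $\frac{44}{9} \approx 4.8889$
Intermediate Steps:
$A = -14$
$x{\left(I,m \right)} = \frac{1}{- 13 m + I m}$ ($x{\left(I,m \right)} = \frac{1}{I m - 13 m} = \frac{1}{- 13 m + I m}$)
$12 \cdot 165 x{\left(A,-15 \right)} = 12 \cdot 165 \frac{1}{\left(-15\right) \left(-13 - 14\right)} = 1980 \left(- \frac{1}{15 \left(-27\right)}\right) = 1980 \left(\left(- \frac{1}{15}\right) \left(- \frac{1}{27}\right)\right) = 1980 \cdot \frac{1}{405} = \frac{44}{9}$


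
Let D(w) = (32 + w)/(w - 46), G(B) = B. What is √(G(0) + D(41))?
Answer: I*√365/5 ≈ 3.821*I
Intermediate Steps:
D(w) = (32 + w)/(-46 + w)
√(G(0) + D(41)) = √(0 + (32 + 41)/(-46 + 41)) = √(0 + 73/(-5)) = √(0 - ⅕*73) = √(0 - 73/5) = √(-73/5) = I*√365/5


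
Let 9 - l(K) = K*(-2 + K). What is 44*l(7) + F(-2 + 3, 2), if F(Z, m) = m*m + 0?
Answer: -1140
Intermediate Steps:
F(Z, m) = m**2 (F(Z, m) = m**2 + 0 = m**2)
l(K) = 9 - K*(-2 + K)
44*l(7) + F(-2 + 3, 2) = 44*(9 - 1*7**2 + 2*7) + 2**2 = 44*(9 - 1*49 + 14) + 4 = 44*(9 - 49 + 14) + 4 = 44*(-26) + 4 = -1144 + 4 = -1140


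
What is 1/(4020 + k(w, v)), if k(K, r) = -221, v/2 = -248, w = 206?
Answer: 1/3799 ≈ 0.00026323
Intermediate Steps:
v = -496 (v = 2*(-248) = -496)
1/(4020 + k(w, v)) = 1/(4020 - 221) = 1/3799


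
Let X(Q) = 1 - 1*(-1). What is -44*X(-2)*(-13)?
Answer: 1144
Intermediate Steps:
X(Q) = 2 (X(Q) = 1 + 1 = 2)
-44*X(-2)*(-13) = -44*2*(-13) = -88*(-13) = 1144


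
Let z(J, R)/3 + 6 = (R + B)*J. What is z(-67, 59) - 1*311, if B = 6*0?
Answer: -12188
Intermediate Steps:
B = 0
z(J, R) = -18 + 3*J*R (z(J, R) = -18 + 3*((R + 0)*J) = -18 + 3*(R*J) = -18 + 3*(J*R) = -18 + 3*J*R)
z(-67, 59) - 1*311 = (-18 + 3*(-67)*59) - 1*311 = (-18 - 11859) - 311 = -11877 - 311 = -12188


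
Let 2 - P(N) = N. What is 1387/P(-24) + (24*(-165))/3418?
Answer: 2318903/44434 ≈ 52.188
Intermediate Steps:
P(N) = 2 - N
1387/P(-24) + (24*(-165))/3418 = 1387/(2 - 1*(-24)) + (24*(-165))/3418 = 1387/(2 + 24) - 3960*1/3418 = 1387/26 - 1980/1709 = 2318903/44434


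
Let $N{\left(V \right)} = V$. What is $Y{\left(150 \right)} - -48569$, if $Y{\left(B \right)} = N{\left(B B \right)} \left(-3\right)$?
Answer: $-18931$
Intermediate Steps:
$Y{\left(B \right)} = - 3 B^{2}$ ($Y{\left(B \right)} = B B \left(-3\right) = B^{2} \left(-3\right) = - 3 B^{2}$)
$Y{\left(150 \right)} - -48569 = - 3 \cdot 150^{2} - -48569 = \left(-3\right) 22500 + 48569 = -67500 + 48569 = -18931$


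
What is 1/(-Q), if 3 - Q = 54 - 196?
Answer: -1/145 ≈ -0.0068966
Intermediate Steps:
Q = 145 (Q = 3 - (54 - 196) = 3 - 1*(-142) = 3 + 142 = 145)
1/(-Q) = 1/(-1*145) = 1/(-145) = -1/145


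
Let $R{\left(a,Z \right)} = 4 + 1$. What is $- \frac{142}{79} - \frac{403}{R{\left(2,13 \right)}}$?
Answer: $- \frac{32547}{395} \approx -82.397$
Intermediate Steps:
$R{\left(a,Z \right)} = 5$
$- \frac{142}{79} - \frac{403}{R{\left(2,13 \right)}} = - \frac{142}{79} - \frac{403}{5} = - \frac{32547}{395}$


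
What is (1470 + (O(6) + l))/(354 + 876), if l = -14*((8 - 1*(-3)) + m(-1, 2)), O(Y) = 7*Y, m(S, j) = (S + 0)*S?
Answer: 224/205 ≈ 1.0927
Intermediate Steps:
m(S, j) = S² (m(S, j) = S*S = S²)
l = -168 (l = -14*((8 - 1*(-3)) + (-1)²) = -14*((8 + 3) + 1) = -14*(11 + 1) = -14*12 = -168)
(1470 + (O(6) + l))/(354 + 876) = (1470 + (7*6 - 168))/(354 + 876) = (1470 + (42 - 168))/1230 = (1470 - 126)*(1/1230) = 1344*(1/1230) = 224/205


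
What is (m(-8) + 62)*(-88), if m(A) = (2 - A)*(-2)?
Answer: -3696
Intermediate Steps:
m(A) = -4 + 2*A
(m(-8) + 62)*(-88) = ((-4 + 2*(-8)) + 62)*(-88) = ((-4 - 16) + 62)*(-88) = (-20 + 62)*(-88) = 42*(-88) = -3696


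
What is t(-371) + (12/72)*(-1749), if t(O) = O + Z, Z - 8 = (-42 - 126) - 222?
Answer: -2089/2 ≈ -1044.5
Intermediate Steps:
Z = -382 (Z = 8 + ((-42 - 126) - 222) = 8 + (-168 - 222) = 8 - 390 = -382)
t(O) = -382 + O (t(O) = O - 382 = -382 + O)
t(-371) + (12/72)*(-1749) = (-382 - 371) + (12/72)*(-1749) = -753 + (12*(1/72))*(-1749) = -753 + (1/6)*(-1749) = -753 - 583/2 = -2089/2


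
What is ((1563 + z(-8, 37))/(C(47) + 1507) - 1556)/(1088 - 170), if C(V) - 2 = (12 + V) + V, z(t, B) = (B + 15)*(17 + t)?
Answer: -2510909/1482570 ≈ -1.6936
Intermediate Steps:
z(t, B) = (15 + B)*(17 + t)
C(V) = 14 + 2*V (C(V) = 2 + ((12 + V) + V) = 2 + (12 + 2*V) = 14 + 2*V)
((1563 + z(-8, 37))/(C(47) + 1507) - 1556)/(1088 - 170) = ((1563 + (255 + 15*(-8) + 17*37 + 37*(-8)))/((14 + 2*47) + 1507) - 1556)/(1088 - 170) = ((1563 + (255 - 120 + 629 - 296))/((14 + 94) + 1507) - 1556)/918 = ((1563 + 468)/(108 + 1507) - 1556)*(1/918) = (2031/1615 - 1556)*(1/918) = -2510909/1615*1/918 = -2510909/1482570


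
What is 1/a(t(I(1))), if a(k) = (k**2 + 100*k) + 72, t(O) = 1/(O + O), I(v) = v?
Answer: 4/489 ≈ 0.0081800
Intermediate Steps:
t(O) = 1/(2*O)
a(k) = 72 + k**2 + 100*k
1/a(t(I(1))) = 1/(72 + ((1/2)/1)**2 + 100*((1/2)/1)) = 1/(72 + ((1/2)*1)**2 + 100*((1/2)*1)) = 1/(72 + (1/2)**2 + 100*(1/2)) = 1/(72 + 1/4 + 50) = 1/(489/4) = 4/489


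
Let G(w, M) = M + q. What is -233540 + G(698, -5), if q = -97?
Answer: -233642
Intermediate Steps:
G(w, M) = -97 + M (G(w, M) = M - 97 = -97 + M)
-233540 + G(698, -5) = -233540 + (-97 - 5) = -233540 - 102 = -233642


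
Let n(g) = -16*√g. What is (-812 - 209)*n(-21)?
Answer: 16336*I*√21 ≈ 74861.0*I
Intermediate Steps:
(-812 - 209)*n(-21) = (-812 - 209)*(-16*I*√21) = -(-16336)*I*√21 = 16336*I*√21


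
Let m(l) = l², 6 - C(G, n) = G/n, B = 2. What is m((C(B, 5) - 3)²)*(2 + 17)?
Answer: 542659/625 ≈ 868.25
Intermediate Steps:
C(G, n) = 6 - G/n
m((C(B, 5) - 3)²)*(2 + 17) = (((6 - 1*2/5) - 3)²)²*(2 + 17) = (((6 - 1*2*⅕) - 3)²)²*19 = (((6 - ⅖) - 3)²)²*19 = ((28/5 - 3)²)²*19 = ((13/5)²)²*19 = (169/25)²*19 = (28561/625)*19 = 542659/625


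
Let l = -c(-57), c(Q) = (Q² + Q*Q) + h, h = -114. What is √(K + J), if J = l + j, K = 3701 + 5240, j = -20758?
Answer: I*√18201 ≈ 134.91*I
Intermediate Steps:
c(Q) = -114 + 2*Q² (c(Q) = (Q² + Q*Q) - 114 = (Q² + Q²) - 114 = 2*Q² - 114 = -114 + 2*Q²)
l = -6384 (l = -(-114 + 2*(-57)²) = -(-114 + 2*3249) = -(-114 + 6498) = -1*6384 = -6384)
K = 8941
J = -27142 (J = -6384 - 20758 = -27142)
√(K + J) = √(8941 - 27142) = √(-18201) = I*√18201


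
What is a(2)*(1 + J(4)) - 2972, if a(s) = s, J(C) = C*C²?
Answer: -2842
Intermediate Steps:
J(C) = C³
a(2)*(1 + J(4)) - 2972 = 2*(1 + 4³) - 2972 = 2*(1 + 64) - 2972 = 2*65 - 2972 = 130 - 2972 = -2842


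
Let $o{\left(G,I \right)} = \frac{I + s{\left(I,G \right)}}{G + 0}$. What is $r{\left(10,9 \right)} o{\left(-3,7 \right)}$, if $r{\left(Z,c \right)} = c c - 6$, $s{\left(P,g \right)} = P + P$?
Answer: $-525$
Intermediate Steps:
$s{\left(P,g \right)} = 2 P$
$o{\left(G,I \right)} = \frac{3 I}{G}$ ($o{\left(G,I \right)} = \frac{I + 2 I}{G + 0} = \frac{3 I}{G}$)
$r{\left(Z,c \right)} = -6 + c^{2}$ ($r{\left(Z,c \right)} = c^{2} - 6 = -6 + c^{2}$)
$r{\left(10,9 \right)} o{\left(-3,7 \right)} = \left(-6 + 9^{2}\right) 3 \cdot 7 \frac{1}{-3} = \left(-6 + 81\right) 3 \cdot 7 \left(- \frac{1}{3}\right) = 75 \left(-7\right) = -525$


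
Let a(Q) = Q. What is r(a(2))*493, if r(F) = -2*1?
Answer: -986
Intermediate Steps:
r(F) = -2
r(a(2))*493 = -2*493 = -986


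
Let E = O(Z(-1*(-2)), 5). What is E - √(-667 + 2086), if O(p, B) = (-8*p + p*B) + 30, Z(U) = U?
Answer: 24 - √1419 ≈ -13.670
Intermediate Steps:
O(p, B) = 30 - 8*p + B*p (O(p, B) = (-8*p + B*p) + 30 = 30 - 8*p + B*p)
E = 24 (E = 30 - (-8)*(-2) + 5*(-1*(-2)) = 30 - 8*2 + 5*2 = 30 - 16 + 10 = 24)
E - √(-667 + 2086) = 24 - √(-667 + 2086) = 24 - √1419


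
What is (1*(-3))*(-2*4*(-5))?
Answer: -120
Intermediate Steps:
(1*(-3))*(-2*4*(-5)) = -(-24)*(-5) = -3*40 = -120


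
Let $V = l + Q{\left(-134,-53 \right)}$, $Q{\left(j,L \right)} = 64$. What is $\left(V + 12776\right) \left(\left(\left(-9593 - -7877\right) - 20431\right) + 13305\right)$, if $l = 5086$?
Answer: $-158501692$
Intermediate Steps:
$V = 5150$ ($V = 5086 + 64 = 5150$)
$\left(V + 12776\right) \left(\left(\left(-9593 - -7877\right) - 20431\right) + 13305\right) = \left(5150 + 12776\right) \left(\left(\left(-9593 - -7877\right) - 20431\right) + 13305\right) = 17926 \left(\left(\left(-9593 + 7877\right) - 20431\right) + 13305\right) = 17926 \left(\left(-1716 - 20431\right) + 13305\right) = 17926 \left(-22147 + 13305\right) = 17926 \left(-8842\right) = -158501692$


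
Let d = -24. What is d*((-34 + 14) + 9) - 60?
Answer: 204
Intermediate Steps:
d*((-34 + 14) + 9) - 60 = -24*((-34 + 14) + 9) - 60 = -24*(-20 + 9) - 60 = -24*(-11) - 60 = 264 - 60 = 204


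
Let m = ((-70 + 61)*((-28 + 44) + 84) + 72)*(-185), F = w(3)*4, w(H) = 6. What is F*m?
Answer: 3676320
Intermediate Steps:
F = 24 (F = 6*4 = 24)
m = 153180 (m = (-9*(16 + 84) + 72)*(-185) = (-9*100 + 72)*(-185) = (-900 + 72)*(-185) = -828*(-185) = 153180)
F*m = 24*153180 = 3676320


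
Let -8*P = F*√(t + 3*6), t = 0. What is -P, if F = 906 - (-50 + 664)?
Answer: 219*√2/2 ≈ 154.86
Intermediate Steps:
F = 292 (F = 906 - 1*614 = 906 - 614 = 292)
P = -219*√2/2 (P = -73*√(0 + 3*6)/2 = -73*√(0 + 18)/2 = -73*√18/2 = -73*3*√2/2 = -219*√2/2 ≈ -154.86)
-P = -(-219)*√2/2 = 219*√2/2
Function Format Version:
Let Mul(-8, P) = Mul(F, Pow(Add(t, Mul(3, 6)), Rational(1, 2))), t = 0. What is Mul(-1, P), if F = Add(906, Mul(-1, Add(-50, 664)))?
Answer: Mul(Rational(219, 2), Pow(2, Rational(1, 2))) ≈ 154.86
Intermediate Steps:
F = 292 (F = Add(906, Mul(-1, 614)) = Add(906, -614) = 292)
P = Mul(Rational(-219, 2), Pow(2, Rational(1, 2))) (P = Mul(Rational(-1, 8), Mul(292, Pow(Add(0, Mul(3, 6)), Rational(1, 2)))) = Mul(Rational(-1, 8), Mul(292, Pow(Add(0, 18), Rational(1, 2)))) = Mul(Rational(-1, 8), Mul(292, Pow(18, Rational(1, 2)))) = Mul(Rational(-1, 8), Mul(292, Mul(3, Pow(2, Rational(1, 2))))) = Mul(Rational(-1, 8), Mul(876, Pow(2, Rational(1, 2)))) = Mul(Rational(-219, 2), Pow(2, Rational(1, 2))) ≈ -154.86)
Mul(-1, P) = Mul(-1, Mul(Rational(-219, 2), Pow(2, Rational(1, 2)))) = Mul(Rational(219, 2), Pow(2, Rational(1, 2)))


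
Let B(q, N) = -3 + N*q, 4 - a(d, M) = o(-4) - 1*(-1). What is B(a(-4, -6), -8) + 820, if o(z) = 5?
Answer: 833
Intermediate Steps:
a(d, M) = -2 (a(d, M) = 4 - (5 - 1*(-1)) = 4 - (5 + 1) = 4 - 1*6 = 4 - 6 = -2)
B(a(-4, -6), -8) + 820 = (-3 - 8*(-2)) + 820 = (-3 + 16) + 820 = 13 + 820 = 833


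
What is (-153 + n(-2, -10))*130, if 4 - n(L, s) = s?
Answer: -18070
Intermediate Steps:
n(L, s) = 4 - s
(-153 + n(-2, -10))*130 = (-153 + (4 - 1*(-10)))*130 = (-153 + (4 + 10))*130 = (-153 + 14)*130 = -139*130 = -18070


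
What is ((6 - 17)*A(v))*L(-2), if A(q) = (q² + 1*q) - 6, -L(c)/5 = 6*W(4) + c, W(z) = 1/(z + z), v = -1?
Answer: 825/2 ≈ 412.50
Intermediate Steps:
W(z) = 1/(2*z)
L(c) = -15/4 - 5*c (L(c) = -5*(6*((½)/4) + c) = -5*(6*((½)*(¼)) + c) = -5*(6*(⅛) + c) = -5*(¾ + c) = -15/4 - 5*c)
A(q) = -6 + q + q² (A(q) = (q² + q) - 6 = (q + q²) - 6 = -6 + q + q²)
((6 - 17)*A(v))*L(-2) = ((6 - 17)*(-6 - 1 + (-1)²))*(-15/4 - 5*(-2)) = (-11*(-6 - 1 + 1))*(-15/4 + 10) = -11*(-6)*(25/4) = 66*(25/4) = 825/2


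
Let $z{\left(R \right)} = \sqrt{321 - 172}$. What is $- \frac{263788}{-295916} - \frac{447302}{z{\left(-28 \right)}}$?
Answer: $\frac{65947}{73979} - \frac{447302 \sqrt{149}}{149} \approx -36644.0$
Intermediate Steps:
$z{\left(R \right)} = \sqrt{149}$
$- \frac{263788}{-295916} - \frac{447302}{z{\left(-28 \right)}} = - \frac{263788}{-295916} - \frac{447302}{\sqrt{149}} = \left(-263788\right) \left(- \frac{1}{295916}\right) - 447302 \frac{\sqrt{149}}{149} = \frac{65947}{73979} - \frac{447302 \sqrt{149}}{149}$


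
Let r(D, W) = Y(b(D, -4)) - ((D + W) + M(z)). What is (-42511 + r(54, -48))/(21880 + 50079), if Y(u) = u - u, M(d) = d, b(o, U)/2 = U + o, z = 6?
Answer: -42523/71959 ≈ -0.59093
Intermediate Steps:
b(o, U) = 2*U + 2*o (b(o, U) = 2*(U + o) = 2*U + 2*o)
Y(u) = 0
r(D, W) = -6 - D - W (r(D, W) = 0 - ((D + W) + 6) = 0 - (6 + D + W) = 0 + (-6 - D - W) = -6 - D - W)
(-42511 + r(54, -48))/(21880 + 50079) = (-42511 + (-6 - 1*54 - 1*(-48)))/(21880 + 50079) = (-42511 + (-6 - 54 + 48))/71959 = (-42511 - 12)*(1/71959) = -42523*1/71959 = -42523/71959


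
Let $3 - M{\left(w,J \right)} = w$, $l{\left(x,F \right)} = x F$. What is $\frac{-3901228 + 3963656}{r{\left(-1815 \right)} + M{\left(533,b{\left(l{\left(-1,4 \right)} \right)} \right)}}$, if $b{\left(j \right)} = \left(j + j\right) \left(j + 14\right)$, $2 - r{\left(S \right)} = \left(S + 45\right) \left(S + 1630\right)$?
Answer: $- \frac{31214}{163989} \approx -0.19034$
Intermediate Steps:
$l{\left(x,F \right)} = F x$
$r{\left(S \right)} = 2 - \left(45 + S\right) \left(1630 + S\right)$ ($r{\left(S \right)} = 2 - \left(S + 45\right) \left(S + 1630\right) = 2 - \left(45 + S\right) \left(1630 + S\right)$)
$b{\left(j \right)} = 2 j \left(14 + j\right)$
$M{\left(w,J \right)} = 3 - w$
$\frac{-3901228 + 3963656}{r{\left(-1815 \right)} + M{\left(533,b{\left(l{\left(-1,4 \right)} \right)} \right)}} = \frac{-3901228 + 3963656}{\left(-73348 - \left(-1815\right)^{2} - -3040125\right) + \left(3 - 533\right)} = \frac{62428}{\left(-73348 - 3294225 + 3040125\right) + \left(3 - 533\right)} = \frac{62428}{\left(-73348 - 3294225 + 3040125\right) - 530} = \frac{62428}{-327448 - 530} = \frac{62428}{-327978} = 62428 \left(- \frac{1}{327978}\right) = - \frac{31214}{163989}$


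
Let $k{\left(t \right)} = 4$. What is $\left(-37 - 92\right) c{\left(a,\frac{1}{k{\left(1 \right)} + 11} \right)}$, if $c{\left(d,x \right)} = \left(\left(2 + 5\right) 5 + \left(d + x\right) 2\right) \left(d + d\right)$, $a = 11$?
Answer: $- \frac{810722}{5} \approx -1.6214 \cdot 10^{5}$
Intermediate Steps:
$c{\left(d,x \right)} = 2 d \left(35 + 2 d + 2 x\right)$ ($c{\left(d,x \right)} = \left(7 \cdot 5 + \left(2 d + 2 x\right)\right) 2 d = \left(35 + \left(2 d + 2 x\right)\right) 2 d = \left(35 + 2 d + 2 x\right) 2 d = 2 d \left(35 + 2 d + 2 x\right)$)
$\left(-37 - 92\right) c{\left(a,\frac{1}{k{\left(1 \right)} + 11} \right)} = \left(-37 - 92\right) 2 \cdot 11 \left(35 + 2 \cdot 11 + \frac{2}{4 + 11}\right) = - 129 \cdot 2 \cdot 11 \left(35 + 22 + \frac{2}{15}\right) = - 129 \cdot 2 \cdot 11 \cdot \frac{857}{15} = \left(-129\right) \frac{18854}{15} = - \frac{810722}{5}$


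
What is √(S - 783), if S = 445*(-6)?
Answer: I*√3453 ≈ 58.762*I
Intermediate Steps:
S = -2670
√(S - 783) = √(-2670 - 783) = √(-3453) = I*√3453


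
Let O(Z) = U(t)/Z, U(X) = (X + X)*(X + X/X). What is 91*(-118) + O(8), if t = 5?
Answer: -21461/2 ≈ -10731.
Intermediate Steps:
U(X) = 2*X*(1 + X) (U(X) = (2*X)*(X + 1) = (2*X)*(1 + X) = 2*X*(1 + X))
O(Z) = 60/Z (O(Z) = (2*5*(1 + 5))/Z = (2*5*6)/Z = 60/Z)
91*(-118) + O(8) = 91*(-118) + 60/8 = -10738 + 60*(⅛) = -10738 + 15/2 = -21461/2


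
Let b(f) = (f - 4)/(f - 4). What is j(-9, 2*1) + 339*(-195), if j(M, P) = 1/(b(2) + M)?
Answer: -528841/8 ≈ -66105.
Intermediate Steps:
b(f) = 1 (b(f) = (-4 + f)/(-4 + f) = 1)
j(M, P) = 1/(1 + M)
j(-9, 2*1) + 339*(-195) = 1/(1 - 9) + 339*(-195) = 1/(-8) - 66105 = -⅛ - 66105 = -528841/8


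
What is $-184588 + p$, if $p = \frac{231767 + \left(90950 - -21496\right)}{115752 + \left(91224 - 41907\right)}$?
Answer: $- \frac{30469412359}{165069} \approx -1.8459 \cdot 10^{5}$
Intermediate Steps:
$p = \frac{344213}{165069}$ ($p = \frac{231767 + \left(90950 + 21496\right)}{115752 + 49317} = \frac{231767 + 112446}{165069} = 344213 \cdot \frac{1}{165069} = \frac{344213}{165069} \approx 2.0853$)
$-184588 + p = -184588 + \frac{344213}{165069} = - \frac{30469412359}{165069}$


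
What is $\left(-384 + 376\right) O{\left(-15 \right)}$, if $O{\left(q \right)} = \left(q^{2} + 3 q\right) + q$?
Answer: $-1320$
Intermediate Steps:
$O{\left(q \right)} = q^{2} + 4 q$
$\left(-384 + 376\right) O{\left(-15 \right)} = \left(-384 + 376\right) \left(- 15 \left(4 - 15\right)\right) = - 8 \left(\left(-15\right) \left(-11\right)\right) = \left(-8\right) 165 = -1320$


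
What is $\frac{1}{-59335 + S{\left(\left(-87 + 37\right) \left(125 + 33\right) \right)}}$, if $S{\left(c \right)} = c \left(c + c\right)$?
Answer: $\frac{1}{124760665} \approx 8.0153 \cdot 10^{-9}$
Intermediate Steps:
$S{\left(c \right)} = 2 c^{2}$ ($S{\left(c \right)} = c 2 c = 2 c^{2}$)
$\frac{1}{-59335 + S{\left(\left(-87 + 37\right) \left(125 + 33\right) \right)}} = \frac{1}{-59335 + 2 \left(\left(-87 + 37\right) \left(125 + 33\right)\right)^{2}} = \frac{1}{-59335 + 2 \left(\left(-50\right) 158\right)^{2}} = \frac{1}{-59335 + 2 \left(-7900\right)^{2}} = \frac{1}{-59335 + 2 \cdot 62410000} = \frac{1}{-59335 + 124820000} = \frac{1}{124760665}$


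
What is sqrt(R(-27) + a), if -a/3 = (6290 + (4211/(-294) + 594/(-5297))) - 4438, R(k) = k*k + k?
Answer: I*sqrt(26455974781274)/74158 ≈ 69.359*I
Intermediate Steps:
R(k) = k + k**2 (R(k) = k**2 + k = k + k**2)
a = -2861672633/519106 (a = -3*((6290 + (4211/(-294) + 594/(-5297))) - 4438) = -3*((6290 + (4211*(-1/294) + 594*(-1/5297))) - 4438) = -3*((6290 + (-4211/294 - 594/5297)) - 4438) = -3*((6290 - 22480303/1557318) - 4438) = -3*(9773049917/1557318 - 4438) = -3*2861672633/1557318 = -2861672633/519106 ≈ -5512.7)
sqrt(R(-27) + a) = sqrt(-27*(1 - 27) - 2861672633/519106) = sqrt(-27*(-26) - 2861672633/519106) = sqrt(702 - 2861672633/519106) = sqrt(-2497260221/519106) = I*sqrt(26455974781274)/74158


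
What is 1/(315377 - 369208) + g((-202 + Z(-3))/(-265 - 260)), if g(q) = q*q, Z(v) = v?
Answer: 90478886/593486775 ≈ 0.15245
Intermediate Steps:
g(q) = q**2
1/(315377 - 369208) + g((-202 + Z(-3))/(-265 - 260)) = 1/(315377 - 369208) + ((-202 - 3)/(-265 - 260))**2 = 1/(-53831) + (-205/(-525))**2 = -1/53831 + (-205*(-1/525))**2 = -1/53831 + (41/105)**2 = -1/53831 + 1681/11025 = 90478886/593486775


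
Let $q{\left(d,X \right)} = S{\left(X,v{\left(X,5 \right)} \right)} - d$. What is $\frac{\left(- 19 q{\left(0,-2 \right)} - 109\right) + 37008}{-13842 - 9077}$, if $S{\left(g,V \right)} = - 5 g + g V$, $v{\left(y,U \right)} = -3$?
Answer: $- \frac{2815}{1763} \approx -1.5967$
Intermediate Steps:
$S{\left(g,V \right)} = - 5 g + V g$
$q{\left(d,X \right)} = - d - 8 X$ ($q{\left(d,X \right)} = X \left(-5 - 3\right) - d = X \left(-8\right) - d = - 8 X - d = - d - 8 X$)
$\frac{\left(- 19 q{\left(0,-2 \right)} - 109\right) + 37008}{-13842 - 9077} = \frac{\left(- 19 \left(\left(-1\right) 0 - -16\right) - 109\right) + 37008}{-13842 - 9077} = \frac{\left(- 19 \left(0 + 16\right) - 109\right) + 37008}{-22919} = \left(\left(\left(-19\right) 16 - 109\right) + 37008\right) \left(- \frac{1}{22919}\right) = \left(\left(-304 - 109\right) + 37008\right) \left(- \frac{1}{22919}\right) = \left(-413 + 37008\right) \left(- \frac{1}{22919}\right) = 36595 \left(- \frac{1}{22919}\right) = - \frac{2815}{1763}$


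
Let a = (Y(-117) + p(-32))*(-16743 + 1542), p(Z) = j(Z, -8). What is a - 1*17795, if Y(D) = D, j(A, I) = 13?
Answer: 1563109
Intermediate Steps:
p(Z) = 13
a = 1580904 (a = (-117 + 13)*(-16743 + 1542) = -104*(-15201) = 1580904)
a - 1*17795 = 1580904 - 1*17795 = 1580904 - 17795 = 1563109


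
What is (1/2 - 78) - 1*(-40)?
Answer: -75/2 ≈ -37.500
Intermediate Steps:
(1/2 - 78) - 1*(-40) = (½ - 78) + 40 = -155/2 + 40 = -75/2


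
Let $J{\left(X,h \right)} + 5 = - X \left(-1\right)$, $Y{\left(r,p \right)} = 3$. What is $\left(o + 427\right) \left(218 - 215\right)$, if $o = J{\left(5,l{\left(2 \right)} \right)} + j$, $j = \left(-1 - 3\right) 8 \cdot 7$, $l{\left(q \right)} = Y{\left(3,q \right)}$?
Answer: $609$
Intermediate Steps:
$l{\left(q \right)} = 3$
$J{\left(X,h \right)} = -5 + X$ ($J{\left(X,h \right)} = -5 + - X \left(-1\right) = -5 + X$)
$j = -224$ ($j = \left(-1 - 3\right) 8 \cdot 7 = \left(-4\right) 8 \cdot 7 = \left(-32\right) 7 = -224$)
$o = -224$ ($o = \left(-5 + 5\right) - 224 = 0 - 224 = -224$)
$\left(o + 427\right) \left(218 - 215\right) = \left(-224 + 427\right) \left(218 - 215\right) = 203 \cdot 3 = 609$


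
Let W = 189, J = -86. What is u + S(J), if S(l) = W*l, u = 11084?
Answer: -5170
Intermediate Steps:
S(l) = 189*l
u + S(J) = 11084 + 189*(-86) = 11084 - 16254 = -5170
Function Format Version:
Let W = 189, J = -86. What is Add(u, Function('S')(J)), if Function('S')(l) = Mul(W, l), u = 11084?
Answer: -5170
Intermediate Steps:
Function('S')(l) = Mul(189, l)
Add(u, Function('S')(J)) = Add(11084, Mul(189, -86)) = Add(11084, -16254) = -5170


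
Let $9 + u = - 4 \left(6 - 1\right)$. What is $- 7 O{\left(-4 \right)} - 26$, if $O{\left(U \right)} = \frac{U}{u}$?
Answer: $- \frac{782}{29} \approx -26.966$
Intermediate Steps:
$u = -29$ ($u = -9 - 4 \left(6 - 1\right) = -9 - 20 = -29$)
$O{\left(U \right)} = - \frac{U}{29}$ ($O{\left(U \right)} = \frac{U}{-29} = U \left(- \frac{1}{29}\right) = - \frac{U}{29}$)
$- 7 O{\left(-4 \right)} - 26 = - 7 \left(\left(- \frac{1}{29}\right) \left(-4\right)\right) - 26 = \left(-7\right) \frac{4}{29} - 26 = - \frac{28}{29} - 26 = - \frac{782}{29}$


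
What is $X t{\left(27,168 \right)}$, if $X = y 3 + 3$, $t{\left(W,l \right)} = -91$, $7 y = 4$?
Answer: $-429$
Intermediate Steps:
$y = \frac{4}{7}$ ($y = \frac{1}{7} \cdot 4 = \frac{4}{7} \approx 0.57143$)
$X = \frac{33}{7}$ ($X = \frac{4}{7} \cdot 3 + 3 = \frac{12}{7} + 3 = \frac{33}{7} \approx 4.7143$)
$X t{\left(27,168 \right)} = \frac{33}{7} \left(-91\right) = -429$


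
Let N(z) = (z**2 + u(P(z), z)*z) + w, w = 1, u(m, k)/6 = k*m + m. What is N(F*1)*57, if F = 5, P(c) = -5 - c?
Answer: -101118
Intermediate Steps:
u(m, k) = 6*m + 6*k*m (u(m, k) = 6*(k*m + m) = 6*(m + k*m) = 6*m + 6*k*m)
N(z) = 1 + z**2 + 6*z*(1 + z)*(-5 - z) (N(z) = (z**2 + (6*(-5 - z)*(1 + z))*z) + 1 = (z**2 + (6*(1 + z)*(-5 - z))*z) + 1 = (z**2 + 6*z*(1 + z)*(-5 - z)) + 1 = 1 + z**2 + 6*z*(1 + z)*(-5 - z))
N(F*1)*57 = (1 + (5*1)**2 - 6*5*1*(1 + 5*1)*(5 + 5*1))*57 = (1 + 5**2 - 6*5*(1 + 5)*(5 + 5))*57 = (1 + 25 - 6*5*6*10)*57 = (1 + 25 - 1800)*57 = -1774*57 = -101118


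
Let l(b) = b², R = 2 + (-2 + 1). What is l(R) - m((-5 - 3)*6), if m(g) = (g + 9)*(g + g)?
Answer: -3743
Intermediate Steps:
R = 1 (R = 2 - 1 = 1)
m(g) = 2*g*(9 + g) (m(g) = (9 + g)*(2*g) = 2*g*(9 + g))
l(R) - m((-5 - 3)*6) = 1² - 2*(-5 - 3)*6*(9 + (-5 - 3)*6) = 1 - 2*(-8*6)*(9 - 8*6) = 1 - 2*(-48)*(9 - 48) = 1 - 2*(-48)*(-39) = 1 - 1*3744 = 1 - 3744 = -3743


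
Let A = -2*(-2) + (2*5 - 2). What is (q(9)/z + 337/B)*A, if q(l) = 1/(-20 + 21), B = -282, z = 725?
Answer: -488086/34075 ≈ -14.324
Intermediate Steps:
q(l) = 1 (q(l) = 1/1 = 1)
A = 12 (A = 4 + (10 - 2) = 4 + 8 = 12)
(q(9)/z + 337/B)*A = (1/725 + 337/(-282))*12 = (1*(1/725) + 337*(-1/282))*12 = (1/725 - 337/282)*12 = -244043/204450*12 = -488086/34075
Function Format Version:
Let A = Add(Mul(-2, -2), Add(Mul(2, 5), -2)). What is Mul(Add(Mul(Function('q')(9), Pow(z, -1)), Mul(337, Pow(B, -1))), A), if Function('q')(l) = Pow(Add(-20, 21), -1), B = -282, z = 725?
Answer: Rational(-488086, 34075) ≈ -14.324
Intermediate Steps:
Function('q')(l) = 1 (Function('q')(l) = Pow(1, -1) = 1)
A = 12 (A = Add(4, Add(10, -2)) = Add(4, 8) = 12)
Mul(Add(Mul(Function('q')(9), Pow(z, -1)), Mul(337, Pow(B, -1))), A) = Mul(Add(Mul(1, Pow(725, -1)), Mul(337, Pow(-282, -1))), 12) = Mul(Add(Mul(1, Rational(1, 725)), Mul(337, Rational(-1, 282))), 12) = Mul(Add(Rational(1, 725), Rational(-337, 282)), 12) = Mul(Rational(-244043, 204450), 12) = Rational(-488086, 34075)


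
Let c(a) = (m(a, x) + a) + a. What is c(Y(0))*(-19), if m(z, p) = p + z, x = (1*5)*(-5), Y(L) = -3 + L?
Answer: 646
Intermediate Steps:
x = -25 (x = 5*(-5) = -25)
c(a) = -25 + 3*a (c(a) = ((-25 + a) + a) + a = (-25 + 2*a) + a = -25 + 3*a)
c(Y(0))*(-19) = (-25 + 3*(-3 + 0))*(-19) = (-25 + 3*(-3))*(-19) = (-25 - 9)*(-19) = -34*(-19) = 646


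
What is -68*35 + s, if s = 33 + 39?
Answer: -2308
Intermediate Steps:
s = 72
-68*35 + s = -68*35 + 72 = -2380 + 72 = -2308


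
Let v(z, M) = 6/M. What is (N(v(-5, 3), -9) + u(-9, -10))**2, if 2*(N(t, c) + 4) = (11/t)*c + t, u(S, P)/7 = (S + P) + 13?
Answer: 77841/16 ≈ 4865.1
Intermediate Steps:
u(S, P) = 91 + 7*P + 7*S (u(S, P) = 7*((S + P) + 13) = 7*((P + S) + 13) = 7*(13 + P + S) = 91 + 7*P + 7*S)
N(t, c) = -4 + t/2 + 11*c/(2*t) (N(t, c) = -4 + ((11/t)*c + t)/2 = -4 + (11*c/t + t)/2 = -4 + (t + 11*c/t)/2 = -4 + (t/2 + 11*c/(2*t)) = -4 + t/2 + 11*c/(2*t))
(N(v(-5, 3), -9) + u(-9, -10))**2 = ((11*(-9) + (6/3)*(-8 + 6/3))/(2*((6/3))) + (91 + 7*(-10) + 7*(-9)))**2 = ((-99 + (6*(1/3))*(-8 + 6*(1/3)))/(2*((6*(1/3)))) + (91 - 70 - 63))**2 = ((1/2)*(-99 + 2*(-8 + 2))/2 - 42)**2 = ((1/2)*(1/2)*(-99 + 2*(-6)) - 42)**2 = ((1/2)*(1/2)*(-99 - 12) - 42)**2 = ((1/2)*(1/2)*(-111) - 42)**2 = (-111/4 - 42)**2 = (-279/4)**2 = 77841/16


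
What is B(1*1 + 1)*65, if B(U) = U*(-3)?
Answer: -390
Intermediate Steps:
B(U) = -3*U
B(1*1 + 1)*65 = -3*(1*1 + 1)*65 = -3*(1 + 1)*65 = -3*2*65 = -6*65 = -390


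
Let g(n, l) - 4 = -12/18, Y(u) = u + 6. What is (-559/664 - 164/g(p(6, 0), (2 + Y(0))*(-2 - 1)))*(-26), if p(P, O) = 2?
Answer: 2159807/1660 ≈ 1301.1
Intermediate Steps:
Y(u) = 6 + u
g(n, l) = 10/3 (g(n, l) = 4 - 12/18 = 4 - 12*1/18 = 4 - ⅔ = 10/3)
(-559/664 - 164/g(p(6, 0), (2 + Y(0))*(-2 - 1)))*(-26) = (-559/664 - 164/10/3)*(-26) = (-559*1/664 - 164*3/10)*(-26) = (-559/664 - 246/5)*(-26) = -166139/3320*(-26) = 2159807/1660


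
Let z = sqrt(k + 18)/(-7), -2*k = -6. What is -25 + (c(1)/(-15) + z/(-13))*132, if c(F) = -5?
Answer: 19 + 132*sqrt(21)/91 ≈ 25.647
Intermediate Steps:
k = 3 (k = -1/2*(-6) = 3)
z = -sqrt(21)/7 (z = sqrt(3 + 18)/(-7) = sqrt(21)*(-1/7) = -sqrt(21)/7 ≈ -0.65465)
-25 + (c(1)/(-15) + z/(-13))*132 = -25 + (-5/(-15) - sqrt(21)/7/(-13))*132 = -25 + (-5*(-1/15) - sqrt(21)/7*(-1/13))*132 = -25 + (1/3 + sqrt(21)/91)*132 = -25 + (44 + 132*sqrt(21)/91) = 19 + 132*sqrt(21)/91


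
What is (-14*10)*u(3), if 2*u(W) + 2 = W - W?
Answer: 140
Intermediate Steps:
u(W) = -1 (u(W) = -1 + (W - W)/2 = -1 + (½)*0 = -1 + 0 = -1)
(-14*10)*u(3) = -14*10*(-1) = -140*(-1) = 140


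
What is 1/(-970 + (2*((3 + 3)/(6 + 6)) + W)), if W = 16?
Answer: -1/953 ≈ -0.0010493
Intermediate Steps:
1/(-970 + (2*((3 + 3)/(6 + 6)) + W)) = 1/(-970 + (2*((3 + 3)/(6 + 6)) + 16)) = 1/(-970 + (2*(6/12) + 16)) = 1/(-970 + (2*(6*(1/12)) + 16)) = 1/(-970 + (2*(1/2) + 16)) = 1/(-970 + (1 + 16)) = 1/(-970 + 17) = 1/(-953) = -1/953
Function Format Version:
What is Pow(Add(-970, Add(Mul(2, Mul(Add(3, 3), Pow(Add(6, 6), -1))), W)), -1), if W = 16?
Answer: Rational(-1, 953) ≈ -0.0010493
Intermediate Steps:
Pow(Add(-970, Add(Mul(2, Mul(Add(3, 3), Pow(Add(6, 6), -1))), W)), -1) = Pow(Add(-970, Add(Mul(2, Mul(Add(3, 3), Pow(Add(6, 6), -1))), 16)), -1) = Pow(Add(-970, Add(Mul(2, Mul(6, Pow(12, -1))), 16)), -1) = Pow(Add(-970, Add(Mul(2, Mul(6, Rational(1, 12))), 16)), -1) = Pow(Add(-970, Add(Mul(2, Rational(1, 2)), 16)), -1) = Pow(Add(-970, Add(1, 16)), -1) = Pow(Add(-970, 17), -1) = Pow(-953, -1) = Rational(-1, 953)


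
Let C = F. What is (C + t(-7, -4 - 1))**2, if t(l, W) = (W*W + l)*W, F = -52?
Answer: 20164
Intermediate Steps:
C = -52
t(l, W) = W*(l + W**2) (t(l, W) = (W**2 + l)*W = (l + W**2)*W = W*(l + W**2))
(C + t(-7, -4 - 1))**2 = (-52 + (-4 - 1)*(-7 + (-4 - 1)**2))**2 = (-52 - 5*(-7 + (-5)**2))**2 = (-52 - 5*(-7 + 25))**2 = (-52 - 5*18)**2 = (-52 - 90)**2 = (-142)**2 = 20164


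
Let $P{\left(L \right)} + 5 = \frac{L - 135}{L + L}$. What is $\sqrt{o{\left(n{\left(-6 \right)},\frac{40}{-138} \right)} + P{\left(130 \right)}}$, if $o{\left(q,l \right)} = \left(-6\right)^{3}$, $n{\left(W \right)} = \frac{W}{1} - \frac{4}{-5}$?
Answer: $\frac{3 i \sqrt{16601}}{26} \approx 14.867 i$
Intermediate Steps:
$n{\left(W \right)} = \frac{4}{5} + W$ ($n{\left(W \right)} = W 1 - - \frac{4}{5} = W + \frac{4}{5} = \frac{4}{5} + W$)
$P{\left(L \right)} = -5 + \frac{-135 + L}{2 L}$ ($P{\left(L \right)} = -5 + \frac{L - 135}{L + L} = -5 + \frac{-135 + L}{2 L}$)
$o{\left(q,l \right)} = -216$
$\sqrt{o{\left(n{\left(-6 \right)},\frac{40}{-138} \right)} + P{\left(130 \right)}} = \sqrt{-216 + \frac{9 \left(-15 - 130\right)}{2 \cdot 130}} = \sqrt{-216 + \frac{9}{2} \cdot \frac{1}{130} \left(-15 - 130\right)} = \sqrt{-216 + \frac{9}{2} \cdot \frac{1}{130} \left(-145\right)} = \sqrt{-216 - \frac{261}{52}} = \sqrt{- \frac{11493}{52}} = \frac{3 i \sqrt{16601}}{26}$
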